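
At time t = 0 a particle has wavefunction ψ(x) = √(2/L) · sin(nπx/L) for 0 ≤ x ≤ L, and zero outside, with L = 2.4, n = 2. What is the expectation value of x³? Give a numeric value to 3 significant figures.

⟨x³⟩ = ∫ x³·|ψ|² dx (integrals over the domain).
With sin²θ = (1 − cos2θ)/2 on 0 ≤ x ≤ L: ∫sin²(nπx/L) dx = L/2, ∫x·sin²(nπx/L) dx = L²/4, ∫x²·sin²(nπx/L) dx = L³·(1/6 − 1/(4n²π²)); higher powers xᵏ the same way, integrating xᵏ·cos(2nπx/L) by parts.
⟨x³⟩ = 3.1934.

3.19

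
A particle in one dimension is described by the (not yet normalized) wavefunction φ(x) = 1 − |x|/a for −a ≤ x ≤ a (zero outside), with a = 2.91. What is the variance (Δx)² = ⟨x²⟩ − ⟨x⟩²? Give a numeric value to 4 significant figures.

Compute ⟨x⟩ and ⟨x²⟩ separately, then (Δx)² = ⟨x²⟩ − ⟨x⟩².
φ is even, so ∫ over [−a, a] = 2∫₀ᵃ with φ = 1 − x/a there: ∫₀ᵃ (1 − x/a)² dx = a/3, ∫₀ᵃ x²(1 − x/a)² dx = a³/30, ∫₀ᵃ x⁴(1 − x/a)² dx = a⁵/105.
Normalization: ∫|φ|² dx = 1.9400.
⟨x⟩ = 0.0000 and ⟨x²⟩ = 0.84681.
(Δx)² = 0.84681 − (0.0000)² = 0.84681.

0.8468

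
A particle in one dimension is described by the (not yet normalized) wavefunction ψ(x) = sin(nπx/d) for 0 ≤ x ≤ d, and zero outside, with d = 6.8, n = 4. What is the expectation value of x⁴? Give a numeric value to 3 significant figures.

414.

⟨x⁴⟩ = ∫ x⁴·|ψ|² dx / ∫|ψ|² dx (integrals over the domain).
With sin²θ = (1 − cos2θ)/2 on 0 ≤ x ≤ d: ∫sin²(nπx/d) dx = d/2, ∫x·sin²(nπx/d) dx = d²/4, ∫x²·sin²(nπx/d) dx = d³·(1/6 − 1/(4n²π²)); higher powers xᵏ the same way, integrating xᵏ·cos(2nπx/d) by parts.
State is unnormalized: ∫|ψ|² dx = 3.4000, and ∫ψ*·x⁴·ψ dx = 1408.3, so ⟨x⁴⟩ = 1408.3 / 3.4000.
⟨x⁴⟩ = 414.22.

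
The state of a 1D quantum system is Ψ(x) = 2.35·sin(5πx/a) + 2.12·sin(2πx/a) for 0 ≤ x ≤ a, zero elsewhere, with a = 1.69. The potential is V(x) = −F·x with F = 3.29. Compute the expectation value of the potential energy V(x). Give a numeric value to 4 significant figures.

⟨V⟩ = ∫ V(x)·|Ψ|² dx / ∫|Ψ|² dx.
On 0 ≤ x ≤ a (j ≠ l): ∫sin²(jπx/a) dx = a/2, ∫sin(jπx/a)·sin(lπx/a) dx = 0; diagonal moments ∫x·sin²(jπx/a) dx = a²/4, ∫x²·sin²(jπx/a) dx = a³·(1/6 − 1/(4j²π²)); cross terms ∫x·sin(jπx/a)·sin(lπx/a) dx = 0 for j + l even and −4jla²/(π²(j² − l²)²) for j + l odd, ∫x²·sin(jπx/a)·sin(lπx/a) dx = (−1)^(j+l)·4jla³/(π²(j² − l²)²); higher powers the same way via product-to-sum and parts.
State is unnormalized: ∫|Ψ|² dx = 8.4643, and ∫Ψ*·V(x)·Ψ dx = -22.671, so ⟨V⟩ = -22.671 / 8.4643.
⟨V⟩ = -2.6784.

-2.678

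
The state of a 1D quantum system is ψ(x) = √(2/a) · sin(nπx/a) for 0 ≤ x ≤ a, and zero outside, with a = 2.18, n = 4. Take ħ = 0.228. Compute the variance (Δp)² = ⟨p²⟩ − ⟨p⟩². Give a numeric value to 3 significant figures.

1.73

Compute ⟨p⟩ and ⟨p²⟩ separately; (Δp)² = ⟨p²⟩ − ⟨p⟩².
d/dx sin(nπx/a) = (nπ/a)·cos(nπx/a) and d²/dx² sin(nπx/a) = −(nπ/a)²·sin(nπx/a); on 0 ≤ x ≤ a, ∫sin²(nπx/a) dx = a/2 and ∫sin(nπx/a)·cos(nπx/a) dx = 0.
⟨p⟩ = 0.0000 and ⟨p²⟩ = 1.7273.
(Δp)² = 1.7273 − (0.0000)² = 1.7273.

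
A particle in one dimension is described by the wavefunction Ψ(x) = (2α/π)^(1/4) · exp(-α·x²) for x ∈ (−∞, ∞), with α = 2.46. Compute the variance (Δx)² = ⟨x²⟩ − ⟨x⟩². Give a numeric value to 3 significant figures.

0.102

Compute ⟨x⟩ and ⟨x²⟩ separately, then (Δx)² = ⟨x²⟩ − ⟨x⟩².
Gaussian moments: ∫x^(2j)·e^(−2αx²) dx = (2j−1)!!/(4α)^j · √(π/(2α)), odd powers integrate to 0; here √(π/(2α)) = 0.79908.
⟨x⟩ = 0.0000 and ⟨x²⟩ = 0.10163.
(Δx)² = 0.10163 − (0.0000)² = 0.10163.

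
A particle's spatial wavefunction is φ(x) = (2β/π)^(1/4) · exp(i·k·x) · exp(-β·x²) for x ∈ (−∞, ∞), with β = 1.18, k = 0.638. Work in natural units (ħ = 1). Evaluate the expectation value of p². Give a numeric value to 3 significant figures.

p² φ = −ħ² d²φ/dx²; ⟨p²⟩ = −ħ² ∫ φ*·φ'' dx.
Gaussian moments: ∫x^(2j)·e^(−2βx²) dx = (2j−1)!!/(4β)^j · √(π/(2β)), odd powers integrate to 0; here √(π/(2β)) = 1.1538. Derivatives: φ′ = (ik − 2βx)·φ, φ″ = ((ik − 2βx)² − 2β)·φ; the odd-in-x pieces drop out.
⟨p²⟩ = 1.5870.

1.59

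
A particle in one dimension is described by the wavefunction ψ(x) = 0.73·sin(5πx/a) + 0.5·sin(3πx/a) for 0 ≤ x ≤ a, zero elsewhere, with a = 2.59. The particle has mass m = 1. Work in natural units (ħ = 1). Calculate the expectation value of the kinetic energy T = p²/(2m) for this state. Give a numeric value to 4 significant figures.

T = −(ħ²/2m) d²/dx², so ⟨T⟩ = −(ħ²/2m) ∫ ψ*·ψ'' dx / ∫|ψ|² dx; with m = 1.
d²/dx² sin(jπx/a) = −(jπ/a)²·sin(jπx/a); on 0 ≤ x ≤ a, ∫sin²(jπx/a) dx = a/2 and ∫sin(jπx/a)·sin(lπx/a) dx = 0 for j ≠ l, so only diagonal terms survive in ∫|ψ|² and ∫ψ·ψ″; ∫ψ·ψ′ dx = [ψ²/2] between the walls = 0.
State is unnormalized: ∫|ψ|² dx = 1.0139, and ∫ψ*·(−ħ²/2m · ψ'') dx = 14.835, so ⟨T⟩ = 14.835 / 1.0139.
⟨T⟩ = 14.633.

14.63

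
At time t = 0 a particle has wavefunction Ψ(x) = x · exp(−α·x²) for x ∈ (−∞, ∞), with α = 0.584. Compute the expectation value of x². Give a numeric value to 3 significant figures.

⟨x²⟩ = ∫ x²·|Ψ|² dx / ∫|Ψ|² dx (integrals over the domain).
Expand each integrand as polynomial × e^(−2αx²) and use ∫x^(2j)·e^(−2αx²) dx = (2j−1)!!/(4α)^j · √(π/(2α)), odd powers → 0; here √(π/(2α)) = 1.6400.
State is unnormalized: ∫|Ψ|² dx = 0.70207, and ∫Ψ*·x²·Ψ dx = 0.90163, so ⟨x²⟩ = 0.90163 / 0.70207.
⟨x²⟩ = 1.2842.

1.28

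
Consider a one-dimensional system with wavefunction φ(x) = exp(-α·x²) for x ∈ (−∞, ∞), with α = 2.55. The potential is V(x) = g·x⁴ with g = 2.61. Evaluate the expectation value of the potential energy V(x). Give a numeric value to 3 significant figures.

⟨V⟩ = ∫ V(x)·|φ|² dx / ∫|φ|² dx.
Gaussian moments: ∫x^(2j)·e^(−2αx²) dx = (2j−1)!!/(4α)^j · √(π/(2α)), odd powers integrate to 0; here √(π/(2α)) = 0.78486.
State is unnormalized: ∫|φ|² dx = 0.78486, and ∫φ*·V(x)·φ dx = 0.059068, so ⟨V⟩ = 0.059068 / 0.78486.
⟨V⟩ = 0.075260.

0.0753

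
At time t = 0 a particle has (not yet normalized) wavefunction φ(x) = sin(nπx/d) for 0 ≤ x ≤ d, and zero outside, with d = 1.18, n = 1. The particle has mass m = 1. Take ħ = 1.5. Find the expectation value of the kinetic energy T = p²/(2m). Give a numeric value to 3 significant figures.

T = −(ħ²/2m) d²/dx², so ⟨T⟩ = −(ħ²/2m) ∫ φ*·φ'' dx / ∫|φ|² dx; with m = 1.
d/dx sin(nπx/d) = (nπ/d)·cos(nπx/d) and d²/dx² sin(nπx/d) = −(nπ/d)²·sin(nπx/d); on 0 ≤ x ≤ d, ∫sin²(nπx/d) dx = d/2 and ∫sin(nπx/d)·cos(nπx/d) dx = 0.
State is unnormalized: ∫|φ|² dx = 0.59000, and ∫φ*·(−ħ²/2m · φ'') dx = 4.7048, so ⟨T⟩ = 4.7048 / 0.59000.
⟨T⟩ = 7.9742.

7.97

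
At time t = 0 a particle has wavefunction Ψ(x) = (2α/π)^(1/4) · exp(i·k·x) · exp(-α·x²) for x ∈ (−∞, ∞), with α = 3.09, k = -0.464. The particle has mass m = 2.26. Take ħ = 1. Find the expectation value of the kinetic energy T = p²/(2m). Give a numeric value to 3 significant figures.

T = −(ħ²/2m) d²/dx², so ⟨T⟩ = −(ħ²/2m) ∫ Ψ*·Ψ'' dx; with m = 2.26.
Gaussian moments: ∫x^(2j)·e^(−2αx²) dx = (2j−1)!!/(4α)^j · √(π/(2α)), odd powers integrate to 0; here √(π/(2α)) = 0.71299. Derivatives: Ψ′ = (ik − 2αx)·Ψ, Ψ″ = ((ik − 2αx)² − 2α)·Ψ; the odd-in-x pieces drop out.
⟨T⟩ = 0.73126.

0.731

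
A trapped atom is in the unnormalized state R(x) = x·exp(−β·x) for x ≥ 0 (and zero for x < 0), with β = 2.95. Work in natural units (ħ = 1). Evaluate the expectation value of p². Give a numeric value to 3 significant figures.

8.70

p² R = −ħ² d²R/dx²; ⟨p²⟩ = −ħ² ∫ R*·R'' dx / ∫|R|² dx.
Differentiate x·exp(−β·x) with the product rule; every integrand then reduces to terms xʲ·e^(−2βx) on [0, ∞), with ∫₀^∞ xʲ·e^(−2βx) dx = j!/(2β)^(j+1).
State is unnormalized: ∫|R|² dx = 0.0097381, and ∫R*·(−ħ² R'') dx = 0.084746, so ⟨p²⟩ = 0.084746 / 0.0097381.
⟨p²⟩ = 8.7025.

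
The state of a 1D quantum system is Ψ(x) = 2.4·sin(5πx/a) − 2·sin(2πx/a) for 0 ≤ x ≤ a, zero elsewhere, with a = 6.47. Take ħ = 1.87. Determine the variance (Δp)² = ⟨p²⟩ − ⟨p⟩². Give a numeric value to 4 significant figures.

Compute ⟨p⟩ and ⟨p²⟩ separately; (Δp)² = ⟨p²⟩ − ⟨p⟩².
d²/dx² sin(jπx/a) = −(jπ/a)²·sin(jπx/a); on 0 ≤ x ≤ a, ∫sin²(jπx/a) dx = a/2 and ∫sin(jπx/a)·sin(lπx/a) dx = 0 for j ≠ l, so only diagonal terms survive in ∫|Ψ|² and ∫Ψ·Ψ″; ∫Ψ·Ψ′ dx = [Ψ²/2] between the walls = 0.
Normalization: ∫|Ψ|² dx = 31.574.
⟨p⟩ = 0.0000 and ⟨p²⟩ = 13.516.
(Δp)² = 13.516 − (0.0000)² = 13.516.

13.52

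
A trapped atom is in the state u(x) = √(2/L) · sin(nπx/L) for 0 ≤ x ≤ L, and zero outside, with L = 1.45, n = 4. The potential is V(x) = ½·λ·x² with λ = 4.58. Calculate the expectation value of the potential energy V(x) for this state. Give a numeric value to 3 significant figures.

⟨V⟩ = ∫ V(x)·|u|² dx.
With sin²θ = (1 − cos2θ)/2 on 0 ≤ x ≤ L: ∫sin²(nπx/L) dx = L/2, ∫x·sin²(nπx/L) dx = L²/4, ∫x²·sin²(nπx/L) dx = L³·(1/6 − 1/(4n²π²)); higher powers xᵏ the same way, integrating xᵏ·cos(2nπx/L) by parts.
⟨V⟩ = 1.5897.

1.59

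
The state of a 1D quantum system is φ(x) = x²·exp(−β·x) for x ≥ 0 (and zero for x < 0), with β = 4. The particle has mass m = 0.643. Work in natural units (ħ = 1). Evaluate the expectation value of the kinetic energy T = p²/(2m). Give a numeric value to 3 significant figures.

4.15

T = −(ħ²/2m) d²/dx², so ⟨T⟩ = −(ħ²/2m) ∫ φ*·φ'' dx / ∫|φ|² dx; with m = 0.643.
Differentiate x²·exp(−β·x) with the product rule; every integrand then reduces to terms xʲ·e^(−2βx) on [0, ∞), with ∫₀^∞ xʲ·e^(−2βx) dx = j!/(2β)^(j+1).
State is unnormalized: ∫|φ|² dx = 0.00073242, and ∫φ*·(−ħ²/2m · φ'') dx = 0.0030375, so ⟨T⟩ = 0.0030375 / 0.00073242.
⟨T⟩ = 4.1472.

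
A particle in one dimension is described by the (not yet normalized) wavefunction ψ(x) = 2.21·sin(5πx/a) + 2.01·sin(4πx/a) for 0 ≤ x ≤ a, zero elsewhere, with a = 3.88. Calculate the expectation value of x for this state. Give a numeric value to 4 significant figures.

⟨x⟩ = ∫ x·|ψ|² dx / ∫|ψ|² dx (integrals over the domain).
On 0 ≤ x ≤ a (j ≠ l): ∫sin²(jπx/a) dx = a/2, ∫sin(jπx/a)·sin(lπx/a) dx = 0; diagonal moments ∫x·sin²(jπx/a) dx = a²/4, ∫x²·sin²(jπx/a) dx = a³·(1/6 − 1/(4j²π²)); cross terms ∫x·sin(jπx/a)·sin(lπx/a) dx = 0 for j + l even and −4jla²/(π²(j² − l²)²) for j + l odd, ∫x²·sin(jπx/a)·sin(lπx/a) dx = (−1)^(j+l)·4jla³/(π²(j² − l²)²); higher powers the same way via product-to-sum and parts.
State is unnormalized: ∫|ψ|² dx = 17.313, and ∫ψ*·x·ψ dx = 20.203, so ⟨x⟩ = 20.203 / 17.313.
⟨x⟩ = 1.1669.

1.167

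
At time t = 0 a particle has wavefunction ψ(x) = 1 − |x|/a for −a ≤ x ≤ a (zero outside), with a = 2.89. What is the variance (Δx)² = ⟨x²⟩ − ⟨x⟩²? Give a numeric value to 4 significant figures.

Compute ⟨x⟩ and ⟨x²⟩ separately, then (Δx)² = ⟨x²⟩ − ⟨x⟩².
ψ is even, so ∫ over [−a, a] = 2∫₀ᵃ with ψ = 1 − x/a there: ∫₀ᵃ (1 − x/a)² dx = a/3, ∫₀ᵃ x²(1 − x/a)² dx = a³/30, ∫₀ᵃ x⁴(1 − x/a)² dx = a⁵/105.
Normalization: ∫|ψ|² dx = 1.9267.
⟨x⟩ = 0.0000 and ⟨x²⟩ = 0.83521.
(Δx)² = 0.83521 − (0.0000)² = 0.83521.

0.8352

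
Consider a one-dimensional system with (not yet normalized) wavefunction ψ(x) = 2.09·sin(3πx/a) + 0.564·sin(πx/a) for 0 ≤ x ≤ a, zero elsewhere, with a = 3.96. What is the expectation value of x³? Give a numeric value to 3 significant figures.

16.5

⟨x³⟩ = ∫ x³·|ψ|² dx / ∫|ψ|² dx (integrals over the domain).
On 0 ≤ x ≤ a (j ≠ l): ∫sin²(jπx/a) dx = a/2, ∫sin(jπx/a)·sin(lπx/a) dx = 0; diagonal moments ∫x·sin²(jπx/a) dx = a²/4, ∫x²·sin²(jπx/a) dx = a³·(1/6 − 1/(4j²π²)); cross terms ∫x·sin(jπx/a)·sin(lπx/a) dx = 0 for j + l even and −4jla²/(π²(j² − l²)²) for j + l odd, ∫x²·sin(jπx/a)·sin(lπx/a) dx = (−1)^(j+l)·4jla³/(π²(j² − l²)²); higher powers the same way via product-to-sum and parts.
State is unnormalized: ∫|ψ|² dx = 9.2787, and ∫ψ*·x³·ψ dx = 153.06, so ⟨x³⟩ = 153.06 / 9.2787.
⟨x³⟩ = 16.496.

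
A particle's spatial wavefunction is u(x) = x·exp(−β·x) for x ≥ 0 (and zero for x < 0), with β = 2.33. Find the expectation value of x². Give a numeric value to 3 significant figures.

0.553

⟨x²⟩ = ∫ x²·|u|² dx / ∫|u|² dx (integrals over the domain).
Every integrand reduces to terms xʲ·e^(−2βx) on [0, ∞); use ∫₀^∞ xʲ·e^(−2βx) dx = j!/(2β)^(j+1).
State is unnormalized: ∫|u|² dx = 0.019764, and ∫u*·x²·u dx = 0.010921, so ⟨x²⟩ = 0.010921 / 0.019764.
⟨x²⟩ = 0.55260.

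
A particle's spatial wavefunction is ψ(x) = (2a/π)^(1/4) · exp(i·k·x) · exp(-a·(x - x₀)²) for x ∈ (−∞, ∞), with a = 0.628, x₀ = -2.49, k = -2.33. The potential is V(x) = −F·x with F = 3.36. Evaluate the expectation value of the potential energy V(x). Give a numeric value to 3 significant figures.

⟨V⟩ = ∫ V(x)·|ψ|² dx.
Gaussian moments (u = x − x₀): ∫u^(2j)·e^(−2au²) du = (2j−1)!!/(4a)^j · √(π/(2a)), odd powers integrate to 0; here √(π/(2a)) = 1.5815.
⟨V⟩ = 8.3664.

8.37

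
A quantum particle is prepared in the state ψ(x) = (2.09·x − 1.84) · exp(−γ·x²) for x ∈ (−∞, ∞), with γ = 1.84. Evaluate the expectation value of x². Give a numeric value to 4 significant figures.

⟨x²⟩ = ∫ x²·|ψ|² dx / ∫|ψ|² dx (integrals over the domain).
Expand each integrand as polynomial × e^(−2γx²) and use ∫x^(2j)·e^(−2γx²) dx = (2j−1)!!/(4γ)^j · √(π/(2γ)), odd powers → 0; here √(π/(2γ)) = 0.92396.
State is unnormalized: ∫|ψ|² dx = 3.6765, and ∫ψ*·x²·ψ dx = 0.64854, so ⟨x²⟩ = 0.64854 / 3.6765.
⟨x²⟩ = 0.17640.

0.1764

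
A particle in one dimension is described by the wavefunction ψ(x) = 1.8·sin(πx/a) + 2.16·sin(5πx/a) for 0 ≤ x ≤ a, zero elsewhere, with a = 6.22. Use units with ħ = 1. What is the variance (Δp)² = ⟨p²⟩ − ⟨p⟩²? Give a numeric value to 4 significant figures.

3.868

Compute ⟨p⟩ and ⟨p²⟩ separately; (Δp)² = ⟨p²⟩ − ⟨p⟩².
d²/dx² sin(jπx/a) = −(jπ/a)²·sin(jπx/a); on 0 ≤ x ≤ a, ∫sin²(jπx/a) dx = a/2 and ∫sin(jπx/a)·sin(lπx/a) dx = 0 for j ≠ l, so only diagonal terms survive in ∫|ψ|² and ∫ψ·ψ″; ∫ψ·ψ′ dx = [ψ²/2] between the walls = 0.
Normalization: ∫|ψ|² dx = 24.586.
⟨p⟩ = 0.0000 and ⟨p²⟩ = 3.8684.
(Δp)² = 3.8684 − (0.0000)² = 3.8684.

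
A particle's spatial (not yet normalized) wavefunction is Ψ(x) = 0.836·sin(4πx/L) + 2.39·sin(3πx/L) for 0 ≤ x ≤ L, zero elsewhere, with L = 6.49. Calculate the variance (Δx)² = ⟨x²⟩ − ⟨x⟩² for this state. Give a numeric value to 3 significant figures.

2.64

Compute ⟨x⟩ and ⟨x²⟩ separately, then (Δx)² = ⟨x²⟩ − ⟨x⟩².
On 0 ≤ x ≤ L (j ≠ l): ∫sin²(jπx/L) dx = L/2, ∫sin(jπx/L)·sin(lπx/L) dx = 0; diagonal moments ∫x·sin²(jπx/L) dx = L²/4, ∫x²·sin²(jπx/L) dx = L³·(1/6 − 1/(4j²π²)); cross terms ∫x·sin(jπx/L)·sin(lπx/L) dx = 0 for j + l even and −4jlL²/(π²(j² − l²)²) for j + l odd, ∫x²·sin(jπx/L)·sin(lπx/L) dx = (−1)^(j+l)·4jlL³/(π²(j² − l²)²); higher powers the same way via product-to-sum and parts.
Normalization: ∫|Ψ|² dx = 20.804.
⟨x⟩ = 2.4420 and ⟨x²⟩ = 8.6026.
(Δx)² = 8.6026 − (2.4420)² = 2.6394.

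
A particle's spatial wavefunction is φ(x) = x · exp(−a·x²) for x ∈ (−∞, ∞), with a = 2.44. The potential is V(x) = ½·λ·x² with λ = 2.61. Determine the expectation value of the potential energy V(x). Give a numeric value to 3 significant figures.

⟨V⟩ = ∫ V(x)·|φ|² dx / ∫|φ|² dx.
Expand each integrand as polynomial × e^(−2ax²) and use ∫x^(2j)·e^(−2ax²) dx = (2j−1)!!/(4a)^j · √(π/(2a)), odd powers → 0; here √(π/(2a)) = 0.80235.
State is unnormalized: ∫|φ|² dx = 0.082208, and ∫φ*·V(x)·φ dx = 0.032976, so ⟨V⟩ = 0.032976 / 0.082208.
⟨V⟩ = 0.40113.

0.401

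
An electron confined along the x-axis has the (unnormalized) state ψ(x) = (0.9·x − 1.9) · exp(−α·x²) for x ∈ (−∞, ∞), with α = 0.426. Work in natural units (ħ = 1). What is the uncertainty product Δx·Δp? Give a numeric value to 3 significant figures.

0.503

Δx = √(⟨x²⟩−⟨x⟩²), Δp = √(⟨p²⟩−⟨p⟩²).
Expand each integrand as polynomial × e^(−2αx²) and use ∫x^(2j)·e^(−2αx²) dx = (2j−1)!!/(4α)^j · √(π/(2α)), odd powers → 0; here √(π/(2α)) = 1.9202. Differentiate with the product rule, d/dx e^(−αx²) = −2αx·e^(−αx²).
Normalization: ∫|ψ|² dx = 7.8448.
⟨x⟩ = -0.49128, ⟨x²⟩ = 0.72342 ⇒ Δx = 0.69431.
⟨p⟩ = 0.0000, ⟨p²⟩ = 0.52513 ⇒ Δp = 0.72466.
Δx·Δp = 0.50314.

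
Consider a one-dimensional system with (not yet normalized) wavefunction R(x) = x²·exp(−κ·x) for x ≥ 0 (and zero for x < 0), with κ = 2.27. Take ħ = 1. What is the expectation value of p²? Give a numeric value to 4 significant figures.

1.718

p² R = −ħ² d²R/dx²; ⟨p²⟩ = −ħ² ∫ R*·R'' dx / ∫|R|² dx.
Differentiate x²·exp(−κ·x) with the product rule; every integrand then reduces to terms xʲ·e^(−2κx) on [0, ∞), with ∫₀^∞ xʲ·e^(−2κx) dx = j!/(2κ)^(j+1).
State is unnormalized: ∫|R|² dx = 0.012443, and ∫R*·(−ħ² R'') dx = 0.021373, so ⟨p²⟩ = 0.021373 / 0.012443.
⟨p²⟩ = 1.7176.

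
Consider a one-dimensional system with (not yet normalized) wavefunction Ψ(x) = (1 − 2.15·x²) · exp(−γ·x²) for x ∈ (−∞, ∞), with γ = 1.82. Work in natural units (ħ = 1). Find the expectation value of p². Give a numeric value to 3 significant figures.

p² Ψ = −ħ² d²Ψ/dx²; ⟨p²⟩ = −ħ² ∫ Ψ*·Ψ'' dx / ∫|Ψ|² dx.
Expand each integrand as polynomial × e^(−2γx²) and use ∫x^(2j)·e^(−2γx²) dx = (2j−1)!!/(4γ)^j · √(π/(2γ)), odd powers → 0; here √(π/(2γ)) = 0.92902. Differentiate with the product rule, d/dx e^(−γx²) = −2γx·e^(−γx²).
State is unnormalized: ∫|Ψ|² dx = 0.62337, and ∫Ψ*·(−ħ² Ψ'') dx = 3.7218, so ⟨p²⟩ = 3.7218 / 0.62337.
⟨p²⟩ = 5.9705.

5.97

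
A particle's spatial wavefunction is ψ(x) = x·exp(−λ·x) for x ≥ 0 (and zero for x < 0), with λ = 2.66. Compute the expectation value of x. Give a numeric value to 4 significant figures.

0.5639

⟨x⟩ = ∫ x·|ψ|² dx / ∫|ψ|² dx (integrals over the domain).
Every integrand reduces to terms xʲ·e^(−2λx) on [0, ∞); use ∫₀^∞ xʲ·e^(−2λx) dx = j!/(2λ)^(j+1).
State is unnormalized: ∫|ψ|² dx = 0.013283, and ∫ψ*·x·ψ dx = 0.0074904, so ⟨x⟩ = 0.0074904 / 0.013283.
⟨x⟩ = 0.56391.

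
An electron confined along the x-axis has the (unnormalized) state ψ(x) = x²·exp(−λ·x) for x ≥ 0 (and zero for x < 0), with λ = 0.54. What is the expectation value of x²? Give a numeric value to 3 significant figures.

⟨x²⟩ = ∫ x²·|ψ|² dx / ∫|ψ|² dx (integrals over the domain).
Every integrand reduces to terms xʲ·e^(−2λx) on [0, ∞); use ∫₀^∞ xʲ·e^(−2λx) dx = j!/(2λ)^(j+1).
State is unnormalized: ∫|ψ|² dx = 16.334, and ∫ψ*·x²·ψ dx = 420.11, so ⟨x²⟩ = 420.11 / 16.334.
⟨x²⟩ = 25.720.

25.7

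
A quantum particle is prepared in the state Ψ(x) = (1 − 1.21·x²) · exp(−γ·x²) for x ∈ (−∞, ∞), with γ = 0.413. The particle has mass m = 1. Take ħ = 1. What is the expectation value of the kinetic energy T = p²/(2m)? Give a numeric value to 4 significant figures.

T = −(ħ²/2m) d²/dx², so ⟨T⟩ = −(ħ²/2m) ∫ Ψ*·Ψ'' dx / ∫|Ψ|² dx; with m = 1.
Expand each integrand as polynomial × e^(−2γx²) and use ∫x^(2j)·e^(−2γx²) dx = (2j−1)!!/(4γ)^j · √(π/(2γ)), odd powers → 0; here √(π/(2γ)) = 1.9502. Differentiate with the product rule, d/dx e^(−γx²) = −2γx·e^(−γx²).
State is unnormalized: ∫|Ψ|² dx = 2.2321, and ∫Ψ*·(−ħ²/2m · Ψ'') dx = 2.5050, so ⟨T⟩ = 2.5050 / 2.2321.
⟨T⟩ = 1.1223.

1.122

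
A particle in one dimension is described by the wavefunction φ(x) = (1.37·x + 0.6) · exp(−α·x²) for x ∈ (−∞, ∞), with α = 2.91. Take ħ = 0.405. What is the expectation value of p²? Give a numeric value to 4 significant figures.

p² φ = −ħ² d²φ/dx²; ⟨p²⟩ = −ħ² ∫ φ*·φ'' dx / ∫|φ|² dx.
Expand each integrand as polynomial × e^(−2αx²) and use ∫x^(2j)·e^(−2αx²) dx = (2j−1)!!/(4α)^j · √(π/(2α)), odd powers → 0; here √(π/(2α)) = 0.73471. Differentiate with the product rule, d/dx e^(−αx²) = −2αx·e^(−αx²).
State is unnormalized: ∫|φ|² dx = 0.38296, and ∫φ*·(−ħ² φ'') dx = 0.29589, so ⟨p²⟩ = 0.29589 / 0.38296.
⟨p²⟩ = 0.77262.

0.7726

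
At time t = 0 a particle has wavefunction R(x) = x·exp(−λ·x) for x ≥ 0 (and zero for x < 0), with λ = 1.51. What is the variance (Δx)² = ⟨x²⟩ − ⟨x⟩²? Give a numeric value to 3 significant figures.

0.329

Compute ⟨x⟩ and ⟨x²⟩ separately, then (Δx)² = ⟨x²⟩ − ⟨x⟩².
Every integrand reduces to terms xʲ·e^(−2λx) on [0, ∞); use ∫₀^∞ xʲ·e^(−2λx) dx = j!/(2λ)^(j+1).
Normalization: ∫|R|² dx = 0.072612.
⟨x⟩ = 0.99338 and ⟨x²⟩ = 1.3157.
(Δx)² = 1.3157 − (0.99338)² = 0.32893.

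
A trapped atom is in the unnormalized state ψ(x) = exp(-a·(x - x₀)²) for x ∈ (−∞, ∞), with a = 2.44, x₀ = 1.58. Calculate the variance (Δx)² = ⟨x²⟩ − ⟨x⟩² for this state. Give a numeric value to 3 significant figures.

Compute ⟨x⟩ and ⟨x²⟩ separately, then (Δx)² = ⟨x²⟩ − ⟨x⟩².
Gaussian moments (u = x − x₀): ∫u^(2j)·e^(−2au²) du = (2j−1)!!/(4a)^j · √(π/(2a)), odd powers integrate to 0; here √(π/(2a)) = 0.80235.
Normalization: ∫|ψ|² dx = 0.80235.
⟨x⟩ = 1.5800 and ⟨x²⟩ = 2.5989.
(Δx)² = 2.5989 − (1.5800)² = 0.10246.

0.102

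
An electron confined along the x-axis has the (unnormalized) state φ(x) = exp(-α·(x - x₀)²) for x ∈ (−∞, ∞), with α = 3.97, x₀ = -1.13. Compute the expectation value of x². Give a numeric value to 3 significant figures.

⟨x²⟩ = ∫ x²·|φ|² dx / ∫|φ|² dx (integrals over the domain).
Gaussian moments (u = x − x₀): ∫u^(2j)·e^(−2αu²) du = (2j−1)!!/(4α)^j · √(π/(2α)), odd powers integrate to 0; here √(π/(2α)) = 0.62902.
State is unnormalized: ∫|φ|² dx = 0.62902, and ∫φ*·x²·φ dx = 0.84281, so ⟨x²⟩ = 0.84281 / 0.62902.
⟨x²⟩ = 1.3399.

1.34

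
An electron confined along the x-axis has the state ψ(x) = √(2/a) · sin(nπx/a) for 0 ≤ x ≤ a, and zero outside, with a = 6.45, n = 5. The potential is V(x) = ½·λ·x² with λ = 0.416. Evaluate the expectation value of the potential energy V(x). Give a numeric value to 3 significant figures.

2.87

⟨V⟩ = ∫ V(x)·|ψ|² dx.
With sin²θ = (1 − cos2θ)/2 on 0 ≤ x ≤ a: ∫sin²(nπx/a) dx = a/2, ∫x·sin²(nπx/a) dx = a²/4, ∫x²·sin²(nπx/a) dx = a³·(1/6 − 1/(4n²π²)); higher powers xᵏ the same way, integrating xᵏ·cos(2nπx/a) by parts.
⟨V⟩ = 2.8669.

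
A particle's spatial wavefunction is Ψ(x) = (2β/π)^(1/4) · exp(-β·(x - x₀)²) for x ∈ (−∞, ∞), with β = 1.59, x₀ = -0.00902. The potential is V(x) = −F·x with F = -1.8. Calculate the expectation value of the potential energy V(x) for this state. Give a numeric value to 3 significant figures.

⟨V⟩ = ∫ V(x)·|Ψ|² dx.
Gaussian moments (u = x − x₀): ∫u^(2j)·e^(−2βu²) du = (2j−1)!!/(4β)^j · √(π/(2β)), odd powers integrate to 0; here √(π/(2β)) = 0.99394.
⟨V⟩ = -0.016236.

-0.0162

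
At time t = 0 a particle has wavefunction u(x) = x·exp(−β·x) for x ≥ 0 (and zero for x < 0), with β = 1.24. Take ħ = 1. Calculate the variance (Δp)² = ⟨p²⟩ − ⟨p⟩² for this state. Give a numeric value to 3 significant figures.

Compute ⟨p⟩ and ⟨p²⟩ separately; (Δp)² = ⟨p²⟩ − ⟨p⟩².
Differentiate x·exp(−β·x) with the product rule; every integrand then reduces to terms xʲ·e^(−2βx) on [0, ∞), with ∫₀^∞ xʲ·e^(−2βx) dx = j!/(2β)^(j+1).
Normalization: ∫|u|² dx = 0.13112.
⟨p⟩ = 0.0000 and ⟨p²⟩ = 1.5376.
(Δp)² = 1.5376 − (0.0000)² = 1.5376.

1.54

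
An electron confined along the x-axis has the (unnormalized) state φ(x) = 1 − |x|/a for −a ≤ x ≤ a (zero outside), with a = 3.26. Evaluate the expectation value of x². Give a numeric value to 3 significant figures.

1.06

⟨x²⟩ = ∫ x²·|φ|² dx / ∫|φ|² dx (integrals over the domain).
φ is even, so ∫ over [−a, a] = 2∫₀ᵃ with φ = 1 − x/a there: ∫₀ᵃ (1 − x/a)² dx = a/3, ∫₀ᵃ x²(1 − x/a)² dx = a³/30, ∫₀ᵃ x⁴(1 − x/a)² dx = a⁵/105.
State is unnormalized: ∫|φ|² dx = 2.1733, and ∫φ*·x²·φ dx = 2.3097, so ⟨x²⟩ = 2.3097 / 2.1733.
⟨x²⟩ = 1.0628.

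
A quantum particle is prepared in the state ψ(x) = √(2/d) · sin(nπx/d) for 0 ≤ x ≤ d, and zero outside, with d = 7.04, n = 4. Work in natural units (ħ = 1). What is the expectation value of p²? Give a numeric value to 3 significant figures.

p² ψ = −ħ² d²ψ/dx²; ⟨p²⟩ = −ħ² ∫ ψ*·ψ'' dx.
d/dx sin(nπx/d) = (nπ/d)·cos(nπx/d) and d²/dx² sin(nπx/d) = −(nπ/d)²·sin(nπx/d); on 0 ≤ x ≤ d, ∫sin²(nπx/d) dx = d/2 and ∫sin(nπx/d)·cos(nπx/d) dx = 0.
⟨p²⟩ = 3.1862.

3.19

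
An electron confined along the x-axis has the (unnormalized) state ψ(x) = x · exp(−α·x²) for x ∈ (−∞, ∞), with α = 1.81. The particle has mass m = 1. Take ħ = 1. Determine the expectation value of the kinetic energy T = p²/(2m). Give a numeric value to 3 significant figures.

T = −(ħ²/2m) d²/dx², so ⟨T⟩ = −(ħ²/2m) ∫ ψ*·ψ'' dx / ∫|ψ|² dx; with m = 1.
Expand each integrand as polynomial × e^(−2αx²) and use ∫x^(2j)·e^(−2αx²) dx = (2j−1)!!/(4α)^j · √(π/(2α)), odd powers → 0; here √(π/(2α)) = 0.93158. Differentiate with the product rule, d/dx e^(−αx²) = −2αx·e^(−αx²).
State is unnormalized: ∫|ψ|² dx = 0.12867, and ∫ψ*·(−ħ²/2m · ψ'') dx = 0.34934, so ⟨T⟩ = 0.34934 / 0.12867.
⟨T⟩ = 2.7150.

2.72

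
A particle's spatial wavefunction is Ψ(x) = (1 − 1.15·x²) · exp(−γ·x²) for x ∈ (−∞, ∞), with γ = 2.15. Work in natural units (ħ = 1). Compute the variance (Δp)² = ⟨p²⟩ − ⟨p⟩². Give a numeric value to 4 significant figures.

3.808

Compute ⟨p⟩ and ⟨p²⟩ separately; (Δp)² = ⟨p²⟩ − ⟨p⟩².
Expand each integrand as polynomial × e^(−2γx²) and use ∫x^(2j)·e^(−2γx²) dx = (2j−1)!!/(4γ)^j · √(π/(2γ)), odd powers → 0; here √(π/(2γ)) = 0.85475. Differentiate with the product rule, d/dx e^(−γx²) = −2γx·e^(−γx²).
Normalization: ∫|Ψ|² dx = 0.67201.
⟨p⟩ = 0.0000 and ⟨p²⟩ = 3.8083.
(Δp)² = 3.8083 − (0.0000)² = 3.8083.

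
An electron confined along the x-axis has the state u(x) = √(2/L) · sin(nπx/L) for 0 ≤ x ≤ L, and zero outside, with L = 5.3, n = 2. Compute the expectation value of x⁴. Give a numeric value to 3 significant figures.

139.

⟨x⁴⟩ = ∫ x⁴·|u|² dx (integrals over the domain).
With sin²θ = (1 − cos2θ)/2 on 0 ≤ x ≤ L: ∫sin²(nπx/L) dx = L/2, ∫x·sin²(nπx/L) dx = L²/4, ∫x²·sin²(nπx/L) dx = L³·(1/6 − 1/(4n²π²)); higher powers xᵏ the same way, integrating xᵏ·cos(2nπx/L) by parts.
⟨x⁴⟩ = 138.58.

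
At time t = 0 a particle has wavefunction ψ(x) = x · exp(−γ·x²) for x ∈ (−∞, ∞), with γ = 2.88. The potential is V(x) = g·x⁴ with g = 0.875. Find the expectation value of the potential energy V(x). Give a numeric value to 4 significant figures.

⟨V⟩ = ∫ V(x)·|ψ|² dx / ∫|ψ|² dx.
Expand each integrand as polynomial × e^(−2γx²) and use ∫x^(2j)·e^(−2γx²) dx = (2j−1)!!/(4γ)^j · √(π/(2γ)), odd powers → 0; here √(π/(2γ)) = 0.73852.
State is unnormalized: ∫|ψ|² dx = 0.064108, and ∫ψ*·V(x)·ψ dx = 0.0063402, so ⟨V⟩ = 0.0063402 / 0.064108.
⟨V⟩ = 0.098900.

0.09890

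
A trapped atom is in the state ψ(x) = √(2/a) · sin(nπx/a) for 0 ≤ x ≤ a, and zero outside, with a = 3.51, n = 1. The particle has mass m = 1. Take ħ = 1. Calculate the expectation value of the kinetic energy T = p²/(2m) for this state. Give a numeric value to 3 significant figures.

0.401

T = −(ħ²/2m) d²/dx², so ⟨T⟩ = −(ħ²/2m) ∫ ψ*·ψ'' dx; with m = 1.
d/dx sin(nπx/a) = (nπ/a)·cos(nπx/a) and d²/dx² sin(nπx/a) = −(nπ/a)²·sin(nπx/a); on 0 ≤ x ≤ a, ∫sin²(nπx/a) dx = a/2 and ∫sin(nπx/a)·cos(nπx/a) dx = 0.
⟨T⟩ = 0.40055.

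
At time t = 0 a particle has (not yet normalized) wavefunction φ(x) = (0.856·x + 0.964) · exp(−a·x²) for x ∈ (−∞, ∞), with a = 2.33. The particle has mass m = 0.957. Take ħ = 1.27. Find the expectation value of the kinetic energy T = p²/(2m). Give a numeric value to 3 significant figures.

2.27

T = −(ħ²/2m) d²/dx², so ⟨T⟩ = −(ħ²/2m) ∫ φ*·φ'' dx / ∫|φ|² dx; with m = 0.957.
Expand each integrand as polynomial × e^(−2ax²) and use ∫x^(2j)·e^(−2ax²) dx = (2j−1)!!/(4a)^j · √(π/(2a)), odd powers → 0; here √(π/(2a)) = 0.82107. Differentiate with the product rule, d/dx e^(−ax²) = −2ax·e^(−ax²).
State is unnormalized: ∫|φ|² dx = 0.82757, and ∫φ*·(−ħ²/2m · φ'') dx = 1.8784, so ⟨T⟩ = 1.8784 / 0.82757.
⟨T⟩ = 2.2698.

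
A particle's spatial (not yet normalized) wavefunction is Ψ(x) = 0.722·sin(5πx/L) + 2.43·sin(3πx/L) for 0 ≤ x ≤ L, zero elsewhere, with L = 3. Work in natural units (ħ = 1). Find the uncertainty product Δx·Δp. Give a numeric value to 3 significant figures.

Δx = √(⟨x²⟩−⟨x⟩²), Δp = √(⟨p²⟩−⟨p⟩²).
On 0 ≤ x ≤ L (j ≠ l): ∫sin²(jπx/L) dx = L/2, ∫sin(jπx/L)·sin(lπx/L) dx = 0; diagonal moments ∫x·sin²(jπx/L) dx = L²/4, ∫x²·sin²(jπx/L) dx = L³·(1/6 − 1/(4j²π²)); cross terms ∫x·sin(jπx/L)·sin(lπx/L) dx = 0 for j + l even and −4jlL²/(π²(j² − l²)²) for j + l odd, ∫x²·sin(jπx/L)·sin(lπx/L) dx = (−1)^(j+l)·4jlL³/(π²(j² − l²)²); higher powers the same way via product-to-sum and parts. d²/dx² sin(jπx/L) = −(jπ/L)²·sin(jπx/L); on 0 ≤ x ≤ L, ∫sin²(jπx/L) dx = L/2 and ∫sin(jπx/L)·sin(lπx/L) dx = 0 for j ≠ l, so only diagonal terms survive in ∫|Ψ|² and ∫Ψ·Ψ″; ∫Ψ·Ψ′ dx = [Ψ²/2] between the walls = 0.
Normalization: ∫|Ψ|² dx = 9.6393.
⟨x⟩ = 1.5000, ⟨x²⟩ = 3.1854 ⇒ Δx = 0.96715.
⟨p⟩ = 0.0000, ⟨p²⟩ = 11.293 ⇒ Δp = 3.3605.
Δx·Δp = 3.2501.

3.25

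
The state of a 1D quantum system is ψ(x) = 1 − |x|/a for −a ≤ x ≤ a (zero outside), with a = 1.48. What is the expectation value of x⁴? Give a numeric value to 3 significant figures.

0.137

⟨x⁴⟩ = ∫ x⁴·|ψ|² dx / ∫|ψ|² dx (integrals over the domain).
ψ is even, so ∫ over [−a, a] = 2∫₀ᵃ with ψ = 1 − x/a there: ∫₀ᵃ (1 − x/a)² dx = a/3, ∫₀ᵃ x²(1 − x/a)² dx = a³/30, ∫₀ᵃ x⁴(1 − x/a)² dx = a⁵/105.
State is unnormalized: ∫|ψ|² dx = 0.98667, and ∫ψ*·x⁴·ψ dx = 0.13525, so ⟨x⁴⟩ = 0.13525 / 0.98667.
⟨x⁴⟩ = 0.13708.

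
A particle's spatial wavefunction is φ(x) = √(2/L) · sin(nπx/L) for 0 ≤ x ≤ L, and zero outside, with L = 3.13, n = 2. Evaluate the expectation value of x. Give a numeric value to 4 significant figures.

⟨x⟩ = ∫ x·|φ|² dx (integrals over the domain).
With sin²θ = (1 − cos2θ)/2 on 0 ≤ x ≤ L: ∫sin²(nπx/L) dx = L/2, ∫x·sin²(nπx/L) dx = L²/4, ∫x²·sin²(nπx/L) dx = L³·(1/6 − 1/(4n²π²)); higher powers xᵏ the same way, integrating xᵏ·cos(2nπx/L) by parts.
⟨x⟩ = 1.5650.

1.565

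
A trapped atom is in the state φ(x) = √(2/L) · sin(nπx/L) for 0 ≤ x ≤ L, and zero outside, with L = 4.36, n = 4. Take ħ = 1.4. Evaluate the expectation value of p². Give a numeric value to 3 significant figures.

16.3

p² φ = −ħ² d²φ/dx²; ⟨p²⟩ = −ħ² ∫ φ*·φ'' dx.
d/dx sin(nπx/L) = (nπ/L)·cos(nπx/L) and d²/dx² sin(nπx/L) = −(nπ/L)²·sin(nπx/L); on 0 ≤ x ≤ L, ∫sin²(nπx/L) dx = L/2 and ∫sin(nπx/L)·cos(nπx/L) dx = 0.
⟨p²⟩ = 16.282.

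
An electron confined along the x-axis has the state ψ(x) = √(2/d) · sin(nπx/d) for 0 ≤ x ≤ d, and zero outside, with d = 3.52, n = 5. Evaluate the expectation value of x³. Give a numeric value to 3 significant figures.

⟨x³⟩ = ∫ x³·|ψ|² dx (integrals over the domain).
With sin²θ = (1 − cos2θ)/2 on 0 ≤ x ≤ d: ∫sin²(nπx/d) dx = d/2, ∫x·sin²(nπx/d) dx = d²/4, ∫x²·sin²(nπx/d) dx = d³·(1/6 − 1/(4n²π²)); higher powers xᵏ the same way, integrating xᵏ·cos(2nπx/d) by parts.
⟨x³⟩ = 10.771.

10.8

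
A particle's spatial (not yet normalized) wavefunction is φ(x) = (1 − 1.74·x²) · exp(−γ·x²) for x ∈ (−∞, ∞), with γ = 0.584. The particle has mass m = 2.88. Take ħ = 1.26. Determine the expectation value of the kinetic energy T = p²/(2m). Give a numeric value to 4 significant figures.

T = −(ħ²/2m) d²/dx², so ⟨T⟩ = −(ħ²/2m) ∫ φ*·φ'' dx / ∫|φ|² dx; with m = 2.88.
Expand each integrand as polynomial × e^(−2γx²) and use ∫x^(2j)·e^(−2γx²) dx = (2j−1)!!/(4γ)^j · √(π/(2γ)), odd powers → 0; here √(π/(2γ)) = 1.6400. Differentiate with the product rule, d/dx e^(−γx²) = −2γx·e^(−γx²).
State is unnormalized: ∫|φ|² dx = 1.9266, and ∫φ*·(−ħ²/2m · φ'') dx = 1.6825, so ⟨T⟩ = 1.6825 / 1.9266.
⟨T⟩ = 0.87331.

0.8733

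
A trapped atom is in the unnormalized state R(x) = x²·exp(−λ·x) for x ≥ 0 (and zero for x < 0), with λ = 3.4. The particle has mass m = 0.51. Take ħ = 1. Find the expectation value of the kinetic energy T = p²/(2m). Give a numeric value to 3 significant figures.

T = −(ħ²/2m) d²/dx², so ⟨T⟩ = −(ħ²/2m) ∫ R*·R'' dx / ∫|R|² dx; with m = 0.51.
Differentiate x²·exp(−λ·x) with the product rule; every integrand then reduces to terms xʲ·e^(−2λx) on [0, ∞), with ∫₀^∞ xʲ·e^(−2λx) dx = j!/(2λ)^(j+1).
State is unnormalized: ∫|R|² dx = 0.0016507, and ∫R*·(−ħ²/2m · R'') dx = 0.0062360, so ⟨T⟩ = 0.0062360 / 0.0016507.
⟨T⟩ = 3.7778.

3.78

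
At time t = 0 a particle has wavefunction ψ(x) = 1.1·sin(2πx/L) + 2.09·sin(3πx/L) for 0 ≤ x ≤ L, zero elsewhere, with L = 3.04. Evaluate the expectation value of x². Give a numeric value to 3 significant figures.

⟨x²⟩ = ∫ x²·|ψ|² dx / ∫|ψ|² dx (integrals over the domain).
On 0 ≤ x ≤ L (j ≠ l): ∫sin²(jπx/L) dx = L/2, ∫sin(jπx/L)·sin(lπx/L) dx = 0; diagonal moments ∫x·sin²(jπx/L) dx = L²/4, ∫x²·sin²(jπx/L) dx = L³·(1/6 − 1/(4j²π²)); cross terms ∫x·sin(jπx/L)·sin(lπx/L) dx = 0 for j + l even and −4jlL²/(π²(j² − l²)²) for j + l odd, ∫x²·sin(jπx/L)·sin(lπx/L) dx = (−1)^(j+l)·4jlL³/(π²(j² − l²)²); higher powers the same way via product-to-sum and parts.
State is unnormalized: ∫|ψ|² dx = 8.4787, and ∫ψ*·x²·ψ dx = 12.993, so ⟨x²⟩ = 12.993 / 8.4787.
⟨x²⟩ = 1.5325.

1.53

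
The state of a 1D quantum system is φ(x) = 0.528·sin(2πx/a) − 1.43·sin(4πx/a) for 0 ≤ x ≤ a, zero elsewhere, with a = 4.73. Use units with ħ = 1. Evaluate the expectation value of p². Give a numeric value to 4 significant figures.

p² φ = −ħ² d²φ/dx²; ⟨p²⟩ = −ħ² ∫ φ*·φ'' dx / ∫|φ|² dx.
d²/dx² sin(jπx/a) = −(jπ/a)²·sin(jπx/a); on 0 ≤ x ≤ a, ∫sin²(jπx/a) dx = a/2 and ∫sin(jπx/a)·sin(lπx/a) dx = 0 for j ≠ l, so only diagonal terms survive in ∫|φ|² and ∫φ·φ″; ∫φ·φ′ dx = [φ²/2] between the walls = 0.
State is unnormalized: ∫|φ|² dx = 5.4955, and ∫φ*·(−ħ² φ'') dx = 35.298, so ⟨p²⟩ = 35.298 / 5.4955.
⟨p²⟩ = 6.4231.

6.423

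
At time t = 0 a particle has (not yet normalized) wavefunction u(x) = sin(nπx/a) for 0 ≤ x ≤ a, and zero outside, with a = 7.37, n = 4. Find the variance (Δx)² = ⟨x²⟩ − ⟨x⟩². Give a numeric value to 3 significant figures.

Compute ⟨x⟩ and ⟨x²⟩ separately, then (Δx)² = ⟨x²⟩ − ⟨x⟩².
With sin²θ = (1 − cos2θ)/2 on 0 ≤ x ≤ a: ∫sin²(nπx/a) dx = a/2, ∫x·sin²(nπx/a) dx = a²/4, ∫x²·sin²(nπx/a) dx = a³·(1/6 − 1/(4n²π²)); higher powers xᵏ the same way, integrating xᵏ·cos(2nπx/a) by parts.
Normalization: ∫|u|² dx = 3.6850.
⟨x⟩ = 3.6850 and ⟨x²⟩ = 17.934.
(Δx)² = 17.934 − (3.6850)² = 4.3544.

4.35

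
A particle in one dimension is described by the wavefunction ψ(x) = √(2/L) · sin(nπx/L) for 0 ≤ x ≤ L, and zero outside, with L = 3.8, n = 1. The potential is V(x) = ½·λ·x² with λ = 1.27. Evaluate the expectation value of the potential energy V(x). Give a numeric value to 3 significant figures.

2.59

⟨V⟩ = ∫ V(x)·|ψ|² dx.
With sin²θ = (1 − cos2θ)/2 on 0 ≤ x ≤ L: ∫sin²(nπx/L) dx = L/2, ∫x·sin²(nπx/L) dx = L²/4, ∫x²·sin²(nπx/L) dx = L³·(1/6 − 1/(4n²π²)); higher powers xᵏ the same way, integrating xᵏ·cos(2nπx/L) by parts.
⟨V⟩ = 2.5919.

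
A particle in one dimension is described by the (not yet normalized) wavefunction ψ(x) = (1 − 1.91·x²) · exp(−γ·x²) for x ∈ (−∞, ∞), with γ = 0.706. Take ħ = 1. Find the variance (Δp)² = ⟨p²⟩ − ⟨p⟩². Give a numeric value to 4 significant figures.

Compute ⟨p⟩ and ⟨p²⟩ separately; (Δp)² = ⟨p²⟩ − ⟨p⟩².
Expand each integrand as polynomial × e^(−2γx²) and use ∫x^(2j)·e^(−2γx²) dx = (2j−1)!!/(4γ)^j · √(π/(2γ)), odd powers → 0; here √(π/(2γ)) = 1.4916. Differentiate with the product rule, d/dx e^(−γx²) = −2γx·e^(−γx²).
Normalization: ∫|ψ|² dx = 1.5209.
⟨p⟩ = 0.0000 and ⟨p²⟩ = 3.8462.
(Δp)² = 3.8462 − (0.0000)² = 3.8462.

3.846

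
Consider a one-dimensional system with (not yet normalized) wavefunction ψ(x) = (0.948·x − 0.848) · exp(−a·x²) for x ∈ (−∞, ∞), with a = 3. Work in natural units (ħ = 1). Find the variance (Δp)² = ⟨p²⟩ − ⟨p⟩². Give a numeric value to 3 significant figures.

3.57

Compute ⟨p⟩ and ⟨p²⟩ separately; (Δp)² = ⟨p²⟩ − ⟨p⟩².
Expand each integrand as polynomial × e^(−2ax²) and use ∫x^(2j)·e^(−2ax²) dx = (2j−1)!!/(4a)^j · √(π/(2a)), odd powers → 0; here √(π/(2a)) = 0.72360. Differentiate with the product rule, d/dx e^(−ax²) = −2ax·e^(−ax²).
Normalization: ∫|ψ|² dx = 0.57454.
⟨p⟩ = 0.0000 and ⟨p²⟩ = 3.5659.
(Δp)² = 3.5659 − (0.0000)² = 3.5659.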